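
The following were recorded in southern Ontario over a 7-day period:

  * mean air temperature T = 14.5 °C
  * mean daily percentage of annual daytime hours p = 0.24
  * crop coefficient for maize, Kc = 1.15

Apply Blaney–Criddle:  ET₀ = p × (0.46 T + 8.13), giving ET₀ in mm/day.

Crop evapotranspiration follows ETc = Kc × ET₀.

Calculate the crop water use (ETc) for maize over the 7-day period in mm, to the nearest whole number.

29 mm

ET₀ = 0.24 × (0.46 × 14.5 + 8.13) = 0.24 × 14.800 = 3.5520 mm/d
ETc = Kc × ET₀ = 1.15 × 3.5520 = 4.0848 mm/d
Over 7 days: 4.0848 × 7 = 28.594 mm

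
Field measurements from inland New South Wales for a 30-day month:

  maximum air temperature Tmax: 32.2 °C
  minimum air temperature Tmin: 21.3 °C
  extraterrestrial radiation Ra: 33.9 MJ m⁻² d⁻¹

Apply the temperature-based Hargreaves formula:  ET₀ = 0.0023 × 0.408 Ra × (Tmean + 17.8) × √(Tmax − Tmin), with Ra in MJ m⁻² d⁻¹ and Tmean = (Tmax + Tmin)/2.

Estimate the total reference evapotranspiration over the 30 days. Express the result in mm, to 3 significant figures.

Tmean = (32.2 + 21.3)/2 = 26.75 °C
0.408 Ra = 0.408 × 33.9 = 13.8312 mm/d equivalent
ET₀ = 0.0023 × 13.8312 × (26.75 + 17.8) × √10.9 = 0.0023 × 13.8312 × 44.55 × 3.3015 = 4.6789 mm/d
Over 30 days: 4.6789 × 30 = 140.367 mm

140 mm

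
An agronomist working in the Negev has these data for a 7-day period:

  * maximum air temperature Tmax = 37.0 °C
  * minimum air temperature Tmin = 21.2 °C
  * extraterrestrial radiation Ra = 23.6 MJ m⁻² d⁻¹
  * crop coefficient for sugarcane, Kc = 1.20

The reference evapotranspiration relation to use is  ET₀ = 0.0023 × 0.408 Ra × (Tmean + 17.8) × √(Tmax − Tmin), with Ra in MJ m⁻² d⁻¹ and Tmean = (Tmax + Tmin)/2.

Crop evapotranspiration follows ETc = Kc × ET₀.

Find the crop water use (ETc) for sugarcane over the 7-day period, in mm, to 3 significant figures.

34.7 mm

Tmean = (37.0 + 21.2)/2 = 29.10 °C
0.408 Ra = 0.408 × 23.6 = 9.6288 mm/d equivalent
ET₀ = 0.0023 × 9.6288 × (29.10 + 17.8) × √15.8 = 0.0023 × 9.6288 × 46.90 × 3.9749 = 4.1286 mm/d
ETc = Kc × ET₀ = 1.20 × 4.1286 = 4.9543 mm/d
Over 7 days: 4.9543 × 7 = 34.680 mm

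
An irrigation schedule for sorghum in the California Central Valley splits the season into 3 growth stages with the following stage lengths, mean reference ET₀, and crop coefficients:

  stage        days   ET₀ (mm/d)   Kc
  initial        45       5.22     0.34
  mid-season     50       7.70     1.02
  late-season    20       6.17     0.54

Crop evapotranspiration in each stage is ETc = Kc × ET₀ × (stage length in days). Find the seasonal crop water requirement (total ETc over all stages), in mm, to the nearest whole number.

539 mm

initial: 0.34 × 5.22 × 45 = 79.87 mm
mid-season: 1.02 × 7.70 × 50 = 392.70 mm
late-season: 0.54 × 6.17 × 20 = 66.64 mm
Seasonal total = 539.21 mm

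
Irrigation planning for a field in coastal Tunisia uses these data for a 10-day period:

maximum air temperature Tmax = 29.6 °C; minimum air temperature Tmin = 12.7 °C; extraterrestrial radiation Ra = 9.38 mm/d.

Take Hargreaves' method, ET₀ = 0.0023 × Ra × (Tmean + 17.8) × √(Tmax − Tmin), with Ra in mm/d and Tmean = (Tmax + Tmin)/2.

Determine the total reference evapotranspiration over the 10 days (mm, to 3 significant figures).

34.5 mm

Tmean = (29.6 + 12.7)/2 = 21.15 °C
ET₀ = 0.0023 × 9.38 × (21.15 + 17.8) × √16.9 = 0.0023 × 9.38 × 38.95 × 4.1110 = 3.4545 mm/d
Over 10 days: 3.4545 × 10 = 34.545 mm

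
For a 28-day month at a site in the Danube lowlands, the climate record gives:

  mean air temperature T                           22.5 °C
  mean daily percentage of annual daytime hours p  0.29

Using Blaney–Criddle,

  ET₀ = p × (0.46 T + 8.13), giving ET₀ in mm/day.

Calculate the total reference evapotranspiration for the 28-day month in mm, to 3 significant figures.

150 mm

ET₀ = 0.29 × (0.46 × 22.5 + 8.13) = 0.29 × 18.480 = 5.3592 mm/d
Monthly total = 5.3592 × 28 = 150.058 mm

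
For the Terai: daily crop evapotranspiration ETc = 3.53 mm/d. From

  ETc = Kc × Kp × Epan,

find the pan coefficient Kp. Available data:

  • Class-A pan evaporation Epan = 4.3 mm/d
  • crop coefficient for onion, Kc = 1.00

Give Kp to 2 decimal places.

ETc = Kc × Kp × Epan  ⇒  Kp = ETc / (Kc × Epan)
Kp = 3.53 / (1.00 × 4.3) = 3.53 / 4.300 = 0.8209

0.82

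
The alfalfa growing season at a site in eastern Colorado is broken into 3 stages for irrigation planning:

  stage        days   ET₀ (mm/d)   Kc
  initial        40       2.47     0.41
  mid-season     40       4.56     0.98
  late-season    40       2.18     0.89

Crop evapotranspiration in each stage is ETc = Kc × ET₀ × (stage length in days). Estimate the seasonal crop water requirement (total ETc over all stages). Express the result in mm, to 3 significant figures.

initial: 0.41 × 2.47 × 40 = 40.51 mm
mid-season: 0.98 × 4.56 × 40 = 178.75 mm
late-season: 0.89 × 2.18 × 40 = 77.61 mm
Seasonal total = 296.87 mm

297 mm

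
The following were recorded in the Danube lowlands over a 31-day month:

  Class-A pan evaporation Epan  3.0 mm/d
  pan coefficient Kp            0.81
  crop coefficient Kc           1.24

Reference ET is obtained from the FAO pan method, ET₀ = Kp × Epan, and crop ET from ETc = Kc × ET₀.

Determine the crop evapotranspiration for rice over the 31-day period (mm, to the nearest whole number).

ET₀ = 0.81 × 3.0 = 2.4300 mm/d
ETc = Kc × ET₀ = 1.24 × 2.4300 = 3.0132 mm/d
Over 31 days: 3.0132 × 31 = 93.409 mm

93 mm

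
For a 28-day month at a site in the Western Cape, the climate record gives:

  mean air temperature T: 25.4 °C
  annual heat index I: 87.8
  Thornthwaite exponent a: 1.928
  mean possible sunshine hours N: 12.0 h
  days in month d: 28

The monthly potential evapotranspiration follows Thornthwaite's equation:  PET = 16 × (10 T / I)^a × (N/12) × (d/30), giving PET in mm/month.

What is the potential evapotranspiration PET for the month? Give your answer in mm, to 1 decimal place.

10T/I = 10 × 25.4 / 87.8 = 2.8929
(10T/I)^a = 2.8929^1.928 = 7.7527
Uncorrected PET = 16 × 7.7527 = 124.043 mm
Correction = (N/12)(d/30) = (12.0/12)(28/30) = 0.9333
PET = 124.043 × 0.9333 = 115.769 mm/month

115.8 mm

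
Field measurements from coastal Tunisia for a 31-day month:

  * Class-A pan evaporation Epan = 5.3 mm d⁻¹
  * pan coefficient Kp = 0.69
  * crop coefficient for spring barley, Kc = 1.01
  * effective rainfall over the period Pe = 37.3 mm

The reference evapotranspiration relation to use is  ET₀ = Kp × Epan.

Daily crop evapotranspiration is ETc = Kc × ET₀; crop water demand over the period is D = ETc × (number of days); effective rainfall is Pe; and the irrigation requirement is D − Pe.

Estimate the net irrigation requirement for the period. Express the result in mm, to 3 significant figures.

77.2 mm

ET₀ = 0.69 × 5.3 = 3.6570 mm/d
ETc = Kc × ET₀ = 1.01 × 3.6570 = 3.6936 mm/d
Crop demand D = ETc × 31 d = 3.6936 × 31 = 114.502 mm
D − Pe = 114.502 − 37.3 = 77.202 mm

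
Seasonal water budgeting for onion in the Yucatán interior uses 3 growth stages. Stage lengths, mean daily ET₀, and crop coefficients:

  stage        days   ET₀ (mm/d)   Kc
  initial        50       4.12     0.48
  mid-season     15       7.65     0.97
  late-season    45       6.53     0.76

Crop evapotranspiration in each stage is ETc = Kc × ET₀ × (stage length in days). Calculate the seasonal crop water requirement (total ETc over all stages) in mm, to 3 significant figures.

initial: 0.48 × 4.12 × 50 = 98.88 mm
mid-season: 0.97 × 7.65 × 15 = 111.31 mm
late-season: 0.76 × 6.53 × 45 = 223.33 mm
Seasonal total = 433.52 mm

434 mm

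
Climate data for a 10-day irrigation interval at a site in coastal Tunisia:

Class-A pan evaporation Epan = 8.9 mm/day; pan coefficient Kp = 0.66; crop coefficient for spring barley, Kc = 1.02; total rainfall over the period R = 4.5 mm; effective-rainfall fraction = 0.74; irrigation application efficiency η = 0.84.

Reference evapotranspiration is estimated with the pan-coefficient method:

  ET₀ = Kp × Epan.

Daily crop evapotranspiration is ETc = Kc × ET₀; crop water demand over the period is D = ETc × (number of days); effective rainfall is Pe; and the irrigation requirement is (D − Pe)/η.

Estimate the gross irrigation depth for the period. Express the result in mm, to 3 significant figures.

ET₀ = 0.66 × 8.9 = 5.8740 mm/d
ETc = Kc × ET₀ = 1.02 × 5.8740 = 5.9915 mm/d
Crop demand D = ETc × 10 d = 5.9915 × 10 = 59.915 mm
Pe = 0.74 × 4.5 = 3.330 mm
D − Pe = 59.915 − 3.330 = 56.585 mm
Gross irrigation = 56.585 / 0.84 = 67.363 mm

67.4 mm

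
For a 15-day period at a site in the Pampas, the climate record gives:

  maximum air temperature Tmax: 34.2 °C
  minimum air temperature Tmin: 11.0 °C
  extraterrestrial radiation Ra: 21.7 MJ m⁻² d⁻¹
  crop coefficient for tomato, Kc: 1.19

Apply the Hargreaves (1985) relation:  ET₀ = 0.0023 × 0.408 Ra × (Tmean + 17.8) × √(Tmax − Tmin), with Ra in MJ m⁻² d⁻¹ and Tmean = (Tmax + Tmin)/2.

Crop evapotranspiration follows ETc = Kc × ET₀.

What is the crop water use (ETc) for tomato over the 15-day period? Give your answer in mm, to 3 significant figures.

70.7 mm

Tmean = (34.2 + 11.0)/2 = 22.60 °C
0.408 Ra = 0.408 × 21.7 = 8.8536 mm/d equivalent
ET₀ = 0.0023 × 8.8536 × (22.60 + 17.8) × √23.2 = 0.0023 × 8.8536 × 40.40 × 4.8166 = 3.9625 mm/d
ETc = Kc × ET₀ = 1.19 × 3.9625 = 4.7154 mm/d
Over 15 days: 4.7154 × 15 = 70.731 mm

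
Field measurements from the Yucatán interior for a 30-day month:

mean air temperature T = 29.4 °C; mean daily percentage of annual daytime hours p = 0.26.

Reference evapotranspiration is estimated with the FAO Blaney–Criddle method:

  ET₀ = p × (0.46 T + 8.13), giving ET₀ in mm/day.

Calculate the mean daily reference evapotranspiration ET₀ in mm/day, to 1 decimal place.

5.6 mm/day

ET₀ = 0.26 × (0.46 × 29.4 + 8.13) = 0.26 × 21.654 = 5.6300 mm/d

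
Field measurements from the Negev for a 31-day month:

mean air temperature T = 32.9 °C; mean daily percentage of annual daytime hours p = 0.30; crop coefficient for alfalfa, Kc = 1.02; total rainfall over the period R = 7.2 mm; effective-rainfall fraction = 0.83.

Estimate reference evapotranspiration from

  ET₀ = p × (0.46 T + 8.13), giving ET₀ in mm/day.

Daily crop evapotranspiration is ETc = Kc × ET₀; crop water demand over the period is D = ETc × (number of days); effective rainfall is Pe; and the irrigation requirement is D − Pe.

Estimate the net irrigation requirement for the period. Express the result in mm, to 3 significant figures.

215 mm

ET₀ = 0.30 × (0.46 × 32.9 + 8.13) = 0.30 × 23.264 = 6.9792 mm/d
ETc = Kc × ET₀ = 1.02 × 6.9792 = 7.1188 mm/d
Crop demand D = ETc × 31 d = 7.1188 × 31 = 220.683 mm
Pe = 0.83 × 7.2 = 5.976 mm
D − Pe = 220.683 − 5.976 = 214.707 mm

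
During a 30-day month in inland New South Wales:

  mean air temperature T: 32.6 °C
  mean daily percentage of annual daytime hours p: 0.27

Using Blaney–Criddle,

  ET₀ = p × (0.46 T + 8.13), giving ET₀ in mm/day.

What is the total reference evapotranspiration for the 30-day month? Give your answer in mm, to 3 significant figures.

187 mm

ET₀ = 0.27 × (0.46 × 32.6 + 8.13) = 0.27 × 23.126 = 6.2440 mm/d
Monthly total = 6.2440 × 30 = 187.320 mm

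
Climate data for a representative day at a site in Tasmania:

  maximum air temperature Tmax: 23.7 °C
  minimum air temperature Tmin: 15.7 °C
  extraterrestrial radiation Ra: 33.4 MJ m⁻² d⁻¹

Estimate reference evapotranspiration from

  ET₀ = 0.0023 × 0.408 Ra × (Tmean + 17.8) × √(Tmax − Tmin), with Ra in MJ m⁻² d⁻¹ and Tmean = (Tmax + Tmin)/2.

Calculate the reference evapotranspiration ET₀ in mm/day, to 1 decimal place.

3.3 mm/day

Tmean = (23.7 + 15.7)/2 = 19.70 °C
0.408 Ra = 0.408 × 33.4 = 13.6272 mm/d equivalent
ET₀ = 0.0023 × 13.6272 × (19.70 + 17.8) × √8.0 = 0.0023 × 13.6272 × 37.50 × 2.8284 = 3.3243 mm/d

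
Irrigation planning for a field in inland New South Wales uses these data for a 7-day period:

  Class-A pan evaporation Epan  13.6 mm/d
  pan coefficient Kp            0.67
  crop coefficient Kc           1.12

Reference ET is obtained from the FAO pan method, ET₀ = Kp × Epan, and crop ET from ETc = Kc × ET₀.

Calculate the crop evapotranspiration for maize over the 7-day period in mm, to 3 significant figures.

71.4 mm

ET₀ = 0.67 × 13.6 = 9.1120 mm/d
ETc = Kc × ET₀ = 1.12 × 9.1120 = 10.2054 mm/d
Over 7 days: 10.2054 × 7 = 71.438 mm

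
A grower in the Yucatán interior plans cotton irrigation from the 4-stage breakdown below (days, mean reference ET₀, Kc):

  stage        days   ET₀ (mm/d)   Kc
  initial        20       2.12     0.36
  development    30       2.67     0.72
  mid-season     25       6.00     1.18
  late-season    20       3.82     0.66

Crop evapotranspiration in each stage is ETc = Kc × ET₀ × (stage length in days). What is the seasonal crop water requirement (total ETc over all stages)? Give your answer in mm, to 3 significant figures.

initial: 0.36 × 2.12 × 20 = 15.26 mm
development: 0.72 × 2.67 × 30 = 57.67 mm
mid-season: 1.18 × 6.00 × 25 = 177.00 mm
late-season: 0.66 × 3.82 × 20 = 50.42 mm
Seasonal total = 300.35 mm

300 mm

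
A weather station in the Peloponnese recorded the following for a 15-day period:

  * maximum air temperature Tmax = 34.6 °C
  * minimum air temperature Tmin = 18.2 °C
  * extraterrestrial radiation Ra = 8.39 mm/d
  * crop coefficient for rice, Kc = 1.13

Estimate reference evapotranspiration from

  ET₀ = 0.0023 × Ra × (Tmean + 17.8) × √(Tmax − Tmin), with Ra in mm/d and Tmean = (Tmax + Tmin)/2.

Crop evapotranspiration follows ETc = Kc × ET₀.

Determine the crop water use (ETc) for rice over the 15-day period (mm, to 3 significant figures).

58.5 mm

Tmean = (34.6 + 18.2)/2 = 26.40 °C
ET₀ = 0.0023 × 8.39 × (26.40 + 17.8) × √16.4 = 0.0023 × 8.39 × 44.20 × 4.0497 = 3.4541 mm/d
ETc = Kc × ET₀ = 1.13 × 3.4541 = 3.9031 mm/d
Over 15 days: 3.9031 × 15 = 58.547 mm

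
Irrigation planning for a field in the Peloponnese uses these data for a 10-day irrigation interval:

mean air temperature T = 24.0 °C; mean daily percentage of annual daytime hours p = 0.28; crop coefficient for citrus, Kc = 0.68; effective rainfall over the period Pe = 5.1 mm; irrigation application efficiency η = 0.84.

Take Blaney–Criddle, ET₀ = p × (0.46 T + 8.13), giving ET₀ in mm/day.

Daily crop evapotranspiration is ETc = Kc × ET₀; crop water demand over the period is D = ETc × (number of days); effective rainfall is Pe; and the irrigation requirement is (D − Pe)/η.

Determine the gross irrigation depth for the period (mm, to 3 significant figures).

37.4 mm

ET₀ = 0.28 × (0.46 × 24.0 + 8.13) = 0.28 × 19.170 = 5.3676 mm/d
ETc = Kc × ET₀ = 0.68 × 5.3676 = 3.6500 mm/d
Crop demand D = ETc × 10 d = 3.6500 × 10 = 36.500 mm
D − Pe = 36.500 − 5.1 = 31.400 mm
Gross irrigation = 31.400 / 0.84 = 37.381 mm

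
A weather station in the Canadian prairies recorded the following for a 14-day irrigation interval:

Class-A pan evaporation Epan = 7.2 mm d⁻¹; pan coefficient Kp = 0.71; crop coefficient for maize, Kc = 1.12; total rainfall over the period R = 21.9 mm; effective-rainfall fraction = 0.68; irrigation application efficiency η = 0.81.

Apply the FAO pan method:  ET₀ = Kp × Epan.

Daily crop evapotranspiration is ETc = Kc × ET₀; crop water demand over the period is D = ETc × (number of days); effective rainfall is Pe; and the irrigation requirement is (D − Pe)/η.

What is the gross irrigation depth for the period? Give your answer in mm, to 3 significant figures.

80.6 mm

ET₀ = 0.71 × 7.2 = 5.1120 mm/d
ETc = Kc × ET₀ = 1.12 × 5.1120 = 5.7254 mm/d
Crop demand D = ETc × 14 d = 5.7254 × 14 = 80.156 mm
Pe = 0.68 × 21.9 = 14.892 mm
D − Pe = 80.156 − 14.892 = 65.264 mm
Gross irrigation = 65.264 / 0.81 = 80.573 mm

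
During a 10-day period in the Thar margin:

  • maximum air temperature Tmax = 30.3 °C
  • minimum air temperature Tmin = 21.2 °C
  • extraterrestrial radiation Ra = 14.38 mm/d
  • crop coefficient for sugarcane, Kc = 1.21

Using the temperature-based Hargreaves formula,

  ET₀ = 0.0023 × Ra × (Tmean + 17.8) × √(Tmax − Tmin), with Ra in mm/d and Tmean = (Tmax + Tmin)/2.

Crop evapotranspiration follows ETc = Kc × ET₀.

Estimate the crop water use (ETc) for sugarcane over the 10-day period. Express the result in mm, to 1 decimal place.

Tmean = (30.3 + 21.2)/2 = 25.75 °C
ET₀ = 0.0023 × 14.38 × (25.75 + 17.8) × √9.1 = 0.0023 × 14.38 × 43.55 × 3.0166 = 4.3450 mm/d
ETc = Kc × ET₀ = 1.21 × 4.3450 = 5.2575 mm/d
Over 10 days: 5.2575 × 10 = 52.575 mm

52.6 mm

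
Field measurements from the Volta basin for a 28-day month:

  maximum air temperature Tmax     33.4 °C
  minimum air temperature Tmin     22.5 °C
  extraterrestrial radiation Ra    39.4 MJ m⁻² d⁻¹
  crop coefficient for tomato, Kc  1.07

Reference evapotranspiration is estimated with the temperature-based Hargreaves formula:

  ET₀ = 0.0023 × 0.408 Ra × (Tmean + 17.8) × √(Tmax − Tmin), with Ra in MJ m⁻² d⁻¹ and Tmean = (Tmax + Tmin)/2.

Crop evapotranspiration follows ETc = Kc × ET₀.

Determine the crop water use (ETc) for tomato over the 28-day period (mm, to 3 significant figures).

Tmean = (33.4 + 22.5)/2 = 27.95 °C
0.408 Ra = 0.408 × 39.4 = 16.0752 mm/d equivalent
ET₀ = 0.0023 × 16.0752 × (27.95 + 17.8) × √10.9 = 0.0023 × 16.0752 × 45.75 × 3.3015 = 5.5845 mm/d
ETc = Kc × ET₀ = 1.07 × 5.5845 = 5.9754 mm/d
Over 28 days: 5.9754 × 28 = 167.311 mm

167 mm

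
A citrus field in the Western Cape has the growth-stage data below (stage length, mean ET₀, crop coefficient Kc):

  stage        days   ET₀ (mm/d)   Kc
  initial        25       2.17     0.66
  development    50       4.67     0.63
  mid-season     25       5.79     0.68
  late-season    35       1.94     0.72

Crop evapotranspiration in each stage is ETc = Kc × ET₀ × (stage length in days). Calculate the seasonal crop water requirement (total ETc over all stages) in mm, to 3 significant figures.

330 mm

initial: 0.66 × 2.17 × 25 = 35.81 mm
development: 0.63 × 4.67 × 50 = 147.11 mm
mid-season: 0.68 × 5.79 × 25 = 98.43 mm
late-season: 0.72 × 1.94 × 35 = 48.89 mm
Seasonal total = 330.24 mm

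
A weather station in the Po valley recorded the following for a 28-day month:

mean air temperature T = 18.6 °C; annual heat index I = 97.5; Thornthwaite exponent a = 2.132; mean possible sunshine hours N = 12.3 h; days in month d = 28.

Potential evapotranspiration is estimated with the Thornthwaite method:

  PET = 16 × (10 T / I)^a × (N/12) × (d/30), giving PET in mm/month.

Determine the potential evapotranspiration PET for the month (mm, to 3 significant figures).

60.7 mm

10T/I = 10 × 18.6 / 97.5 = 1.9077
(10T/I)^a = 1.9077^2.132 = 3.9632
Uncorrected PET = 16 × 3.9632 = 63.411 mm
Correction = (N/12)(d/30) = (12.3/12)(28/30) = 0.9567
PET = 63.411 × 0.9567 = 60.665 mm/month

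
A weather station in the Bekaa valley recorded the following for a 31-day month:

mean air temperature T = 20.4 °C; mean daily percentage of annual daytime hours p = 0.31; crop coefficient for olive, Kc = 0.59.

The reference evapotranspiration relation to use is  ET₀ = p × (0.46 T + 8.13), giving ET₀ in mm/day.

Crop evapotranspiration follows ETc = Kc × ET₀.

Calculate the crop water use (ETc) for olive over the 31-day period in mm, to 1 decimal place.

99.3 mm

ET₀ = 0.31 × (0.46 × 20.4 + 8.13) = 0.31 × 17.514 = 5.4293 mm/d
ETc = Kc × ET₀ = 0.59 × 5.4293 = 3.2033 mm/d
Over 31 days: 3.2033 × 31 = 99.302 mm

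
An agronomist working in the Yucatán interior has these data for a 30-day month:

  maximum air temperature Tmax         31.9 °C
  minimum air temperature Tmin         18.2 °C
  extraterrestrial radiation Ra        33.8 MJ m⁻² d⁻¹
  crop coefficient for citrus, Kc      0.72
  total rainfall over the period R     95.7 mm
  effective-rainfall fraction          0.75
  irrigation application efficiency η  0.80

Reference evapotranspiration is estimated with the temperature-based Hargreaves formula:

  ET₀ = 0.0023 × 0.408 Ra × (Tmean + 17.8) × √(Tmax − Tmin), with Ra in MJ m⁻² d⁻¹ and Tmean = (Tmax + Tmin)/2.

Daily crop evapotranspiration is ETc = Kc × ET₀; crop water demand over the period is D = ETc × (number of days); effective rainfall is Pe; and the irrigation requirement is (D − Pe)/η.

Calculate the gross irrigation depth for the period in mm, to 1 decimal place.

46.1 mm

Tmean = (31.9 + 18.2)/2 = 25.05 °C
0.408 Ra = 0.408 × 33.8 = 13.7904 mm/d equivalent
ET₀ = 0.0023 × 13.7904 × (25.05 + 17.8) × √13.7 = 0.0023 × 13.7904 × 42.85 × 3.7014 = 5.0306 mm/d
ETc = Kc × ET₀ = 0.72 × 5.0306 = 3.6220 mm/d
Crop demand D = ETc × 30 d = 3.6220 × 30 = 108.660 mm
Pe = 0.75 × 95.7 = 71.775 mm
D − Pe = 108.660 − 71.775 = 36.885 mm
Gross irrigation = 36.885 / 0.80 = 46.106 mm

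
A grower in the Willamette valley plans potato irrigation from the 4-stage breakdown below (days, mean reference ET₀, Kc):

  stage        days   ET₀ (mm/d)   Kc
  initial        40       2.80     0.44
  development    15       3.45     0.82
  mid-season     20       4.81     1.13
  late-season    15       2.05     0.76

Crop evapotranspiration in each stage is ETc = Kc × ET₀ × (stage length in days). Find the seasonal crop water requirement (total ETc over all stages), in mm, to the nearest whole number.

224 mm

initial: 0.44 × 2.80 × 40 = 49.28 mm
development: 0.82 × 3.45 × 15 = 42.44 mm
mid-season: 1.13 × 4.81 × 20 = 108.71 mm
late-season: 0.76 × 2.05 × 15 = 23.37 mm
Seasonal total = 223.80 mm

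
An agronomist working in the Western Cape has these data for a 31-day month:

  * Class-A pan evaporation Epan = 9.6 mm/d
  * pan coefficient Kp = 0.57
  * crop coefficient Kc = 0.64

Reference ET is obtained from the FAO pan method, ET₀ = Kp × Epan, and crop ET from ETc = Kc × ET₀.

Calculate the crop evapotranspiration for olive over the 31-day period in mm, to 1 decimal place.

108.6 mm

ET₀ = 0.57 × 9.6 = 5.4720 mm/d
ETc = Kc × ET₀ = 0.64 × 5.4720 = 3.5021 mm/d
Over 31 days: 3.5021 × 31 = 108.565 mm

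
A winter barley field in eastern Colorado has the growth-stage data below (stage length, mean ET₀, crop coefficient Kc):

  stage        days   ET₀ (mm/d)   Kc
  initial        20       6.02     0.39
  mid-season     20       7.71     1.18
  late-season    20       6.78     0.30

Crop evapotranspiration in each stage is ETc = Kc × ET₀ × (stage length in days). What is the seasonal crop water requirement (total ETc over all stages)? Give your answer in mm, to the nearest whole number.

initial: 0.39 × 6.02 × 20 = 46.96 mm
mid-season: 1.18 × 7.71 × 20 = 181.96 mm
late-season: 0.30 × 6.78 × 20 = 40.68 mm
Seasonal total = 269.60 mm

270 mm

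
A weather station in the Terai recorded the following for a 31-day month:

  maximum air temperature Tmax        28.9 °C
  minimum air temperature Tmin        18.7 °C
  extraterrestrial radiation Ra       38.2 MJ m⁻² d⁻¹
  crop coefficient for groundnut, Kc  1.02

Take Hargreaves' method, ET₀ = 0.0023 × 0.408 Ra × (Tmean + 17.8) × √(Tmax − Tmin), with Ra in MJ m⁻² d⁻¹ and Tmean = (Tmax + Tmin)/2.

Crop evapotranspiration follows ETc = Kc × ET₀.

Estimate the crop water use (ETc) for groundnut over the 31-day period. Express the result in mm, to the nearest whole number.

151 mm

Tmean = (28.9 + 18.7)/2 = 23.80 °C
0.408 Ra = 0.408 × 38.2 = 15.5856 mm/d equivalent
ET₀ = 0.0023 × 15.5856 × (23.80 + 17.8) × √10.2 = 0.0023 × 15.5856 × 41.60 × 3.1937 = 4.7625 mm/d
ETc = Kc × ET₀ = 1.02 × 4.7625 = 4.8578 mm/d
Over 31 days: 4.8578 × 31 = 150.592 mm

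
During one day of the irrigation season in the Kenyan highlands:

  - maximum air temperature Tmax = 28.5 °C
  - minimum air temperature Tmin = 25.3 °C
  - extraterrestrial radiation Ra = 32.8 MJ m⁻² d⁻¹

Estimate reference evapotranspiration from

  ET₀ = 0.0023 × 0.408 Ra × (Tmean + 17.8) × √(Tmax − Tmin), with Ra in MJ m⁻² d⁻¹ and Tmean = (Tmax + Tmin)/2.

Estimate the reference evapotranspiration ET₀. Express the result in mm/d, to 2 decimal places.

Tmean = (28.5 + 25.3)/2 = 26.90 °C
0.408 Ra = 0.408 × 32.8 = 13.3824 mm/d equivalent
ET₀ = 0.0023 × 13.3824 × (26.90 + 17.8) × √3.2 = 0.0023 × 13.3824 × 44.70 × 1.7889 = 2.4612 mm/d

2.46 mm/d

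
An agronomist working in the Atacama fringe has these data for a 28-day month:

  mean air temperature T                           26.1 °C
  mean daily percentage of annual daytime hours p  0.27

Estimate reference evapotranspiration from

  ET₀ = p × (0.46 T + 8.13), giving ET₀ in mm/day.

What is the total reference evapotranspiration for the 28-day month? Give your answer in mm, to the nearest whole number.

ET₀ = 0.27 × (0.46 × 26.1 + 8.13) = 0.27 × 20.136 = 5.4367 mm/d
Monthly total = 5.4367 × 28 = 152.228 mm

152 mm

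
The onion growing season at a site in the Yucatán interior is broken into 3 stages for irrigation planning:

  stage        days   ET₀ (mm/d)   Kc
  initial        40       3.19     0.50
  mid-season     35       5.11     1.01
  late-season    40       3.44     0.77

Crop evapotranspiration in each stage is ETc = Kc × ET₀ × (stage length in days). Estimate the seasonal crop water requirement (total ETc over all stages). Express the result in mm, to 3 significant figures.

initial: 0.50 × 3.19 × 40 = 63.80 mm
mid-season: 1.01 × 5.11 × 35 = 180.64 mm
late-season: 0.77 × 3.44 × 40 = 105.95 mm
Seasonal total = 350.39 mm

350 mm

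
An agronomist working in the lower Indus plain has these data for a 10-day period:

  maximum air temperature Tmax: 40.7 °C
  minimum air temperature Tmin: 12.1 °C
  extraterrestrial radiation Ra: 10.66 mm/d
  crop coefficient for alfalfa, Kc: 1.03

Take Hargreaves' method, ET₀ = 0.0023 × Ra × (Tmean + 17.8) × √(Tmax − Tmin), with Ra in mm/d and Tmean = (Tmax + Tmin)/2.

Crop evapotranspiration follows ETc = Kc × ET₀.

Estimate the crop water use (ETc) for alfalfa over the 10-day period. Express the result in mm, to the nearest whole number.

Tmean = (40.7 + 12.1)/2 = 26.40 °C
ET₀ = 0.0023 × 10.66 × (26.40 + 17.8) × √28.6 = 0.0023 × 10.66 × 44.20 × 5.3479 = 5.7955 mm/d
ETc = Kc × ET₀ = 1.03 × 5.7955 = 5.9694 mm/d
Over 10 days: 5.9694 × 10 = 59.694 mm

60 mm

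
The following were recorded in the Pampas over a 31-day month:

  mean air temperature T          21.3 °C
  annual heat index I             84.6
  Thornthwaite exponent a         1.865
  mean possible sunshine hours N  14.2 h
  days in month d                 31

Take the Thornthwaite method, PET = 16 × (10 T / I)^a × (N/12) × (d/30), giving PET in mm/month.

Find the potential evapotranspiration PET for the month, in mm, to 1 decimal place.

10T/I = 10 × 21.3 / 84.6 = 2.5177
(10T/I)^a = 2.5177^1.865 = 5.5959
Uncorrected PET = 16 × 5.5959 = 89.534 mm
Correction = (N/12)(d/30) = (14.2/12)(31/30) = 1.2228
PET = 89.534 × 1.2228 = 109.482 mm/month

109.5 mm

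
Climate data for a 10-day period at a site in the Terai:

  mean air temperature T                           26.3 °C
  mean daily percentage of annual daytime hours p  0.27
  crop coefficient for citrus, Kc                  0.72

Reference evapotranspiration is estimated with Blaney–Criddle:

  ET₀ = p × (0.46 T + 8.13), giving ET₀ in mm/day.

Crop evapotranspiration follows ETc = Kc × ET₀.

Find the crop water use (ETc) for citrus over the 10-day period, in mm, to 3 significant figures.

ET₀ = 0.27 × (0.46 × 26.3 + 8.13) = 0.27 × 20.228 = 5.4616 mm/d
ETc = Kc × ET₀ = 0.72 × 5.4616 = 3.9324 mm/d
Over 10 days: 3.9324 × 10 = 39.324 mm

39.3 mm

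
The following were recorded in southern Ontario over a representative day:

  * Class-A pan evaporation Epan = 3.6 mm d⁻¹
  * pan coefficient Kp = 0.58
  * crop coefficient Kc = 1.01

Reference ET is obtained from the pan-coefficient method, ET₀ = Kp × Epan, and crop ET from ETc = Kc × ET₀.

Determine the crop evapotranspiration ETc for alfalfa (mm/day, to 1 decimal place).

ET₀ = 0.58 × 3.6 = 2.0880 mm/d
ETc = Kc × ET₀ = 1.01 × 2.0880 = 2.1089 mm/d

2.1 mm/day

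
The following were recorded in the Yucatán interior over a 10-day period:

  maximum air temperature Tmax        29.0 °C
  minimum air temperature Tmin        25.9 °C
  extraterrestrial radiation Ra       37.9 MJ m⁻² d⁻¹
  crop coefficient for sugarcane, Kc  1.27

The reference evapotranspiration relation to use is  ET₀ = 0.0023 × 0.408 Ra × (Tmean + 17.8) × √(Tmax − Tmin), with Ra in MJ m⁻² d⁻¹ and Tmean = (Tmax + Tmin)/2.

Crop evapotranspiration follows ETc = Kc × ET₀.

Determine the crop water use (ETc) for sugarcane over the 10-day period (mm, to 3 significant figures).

36.0 mm

Tmean = (29.0 + 25.9)/2 = 27.45 °C
0.408 Ra = 0.408 × 37.9 = 15.4632 mm/d equivalent
ET₀ = 0.0023 × 15.4632 × (27.45 + 17.8) × √3.1 = 0.0023 × 15.4632 × 45.25 × 1.7607 = 2.8336 mm/d
ETc = Kc × ET₀ = 1.27 × 2.8336 = 3.5987 mm/d
Over 10 days: 3.5987 × 10 = 35.987 mm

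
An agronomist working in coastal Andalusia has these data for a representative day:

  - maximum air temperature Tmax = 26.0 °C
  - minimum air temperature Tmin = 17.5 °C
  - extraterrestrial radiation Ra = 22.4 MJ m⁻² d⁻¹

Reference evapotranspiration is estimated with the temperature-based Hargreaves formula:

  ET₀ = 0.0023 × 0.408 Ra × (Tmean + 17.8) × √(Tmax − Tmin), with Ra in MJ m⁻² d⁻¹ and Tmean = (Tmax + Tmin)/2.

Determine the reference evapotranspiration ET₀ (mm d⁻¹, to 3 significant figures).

Tmean = (26.0 + 17.5)/2 = 21.75 °C
0.408 Ra = 0.408 × 22.4 = 9.1392 mm/d equivalent
ET₀ = 0.0023 × 9.1392 × (21.75 + 17.8) × √8.5 = 0.0023 × 9.1392 × 39.55 × 2.9155 = 2.4238 mm/d

2.42 mm d⁻¹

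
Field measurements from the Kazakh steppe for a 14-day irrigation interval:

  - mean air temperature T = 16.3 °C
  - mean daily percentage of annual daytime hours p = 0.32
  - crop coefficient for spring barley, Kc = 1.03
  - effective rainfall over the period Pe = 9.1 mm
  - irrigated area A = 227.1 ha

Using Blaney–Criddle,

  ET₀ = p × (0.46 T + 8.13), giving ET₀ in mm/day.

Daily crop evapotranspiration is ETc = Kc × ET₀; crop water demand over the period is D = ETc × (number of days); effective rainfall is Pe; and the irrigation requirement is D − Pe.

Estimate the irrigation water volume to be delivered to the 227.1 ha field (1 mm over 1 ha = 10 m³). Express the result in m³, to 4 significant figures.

143100 m³

ET₀ = 0.32 × (0.46 × 16.3 + 8.13) = 0.32 × 15.628 = 5.0010 mm/d
ETc = Kc × ET₀ = 1.03 × 5.0010 = 5.1510 mm/d
Crop demand D = ETc × 14 d = 5.1510 × 14 = 72.114 mm
D − Pe = 72.114 − 9.1 = 63.014 mm
Volume = 63.014 mm × 227.1 ha × 10 = 143104.8 m³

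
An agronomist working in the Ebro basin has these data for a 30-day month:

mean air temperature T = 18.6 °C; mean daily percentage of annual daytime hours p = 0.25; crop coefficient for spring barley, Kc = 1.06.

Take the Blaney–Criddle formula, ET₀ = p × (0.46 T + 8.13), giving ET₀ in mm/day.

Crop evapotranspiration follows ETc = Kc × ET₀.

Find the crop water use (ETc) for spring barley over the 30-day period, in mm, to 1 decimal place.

ET₀ = 0.25 × (0.46 × 18.6 + 8.13) = 0.25 × 16.686 = 4.1715 mm/d
ETc = Kc × ET₀ = 1.06 × 4.1715 = 4.4218 mm/d
Over 30 days: 4.4218 × 30 = 132.654 mm

132.7 mm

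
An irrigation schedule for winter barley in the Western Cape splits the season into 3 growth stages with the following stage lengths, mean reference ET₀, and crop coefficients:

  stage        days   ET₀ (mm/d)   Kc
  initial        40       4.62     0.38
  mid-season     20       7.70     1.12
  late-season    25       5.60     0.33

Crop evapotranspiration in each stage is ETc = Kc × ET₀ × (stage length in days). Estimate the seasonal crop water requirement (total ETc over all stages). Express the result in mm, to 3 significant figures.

initial: 0.38 × 4.62 × 40 = 70.22 mm
mid-season: 1.12 × 7.70 × 20 = 172.48 mm
late-season: 0.33 × 5.60 × 25 = 46.20 mm
Seasonal total = 288.90 mm

289 mm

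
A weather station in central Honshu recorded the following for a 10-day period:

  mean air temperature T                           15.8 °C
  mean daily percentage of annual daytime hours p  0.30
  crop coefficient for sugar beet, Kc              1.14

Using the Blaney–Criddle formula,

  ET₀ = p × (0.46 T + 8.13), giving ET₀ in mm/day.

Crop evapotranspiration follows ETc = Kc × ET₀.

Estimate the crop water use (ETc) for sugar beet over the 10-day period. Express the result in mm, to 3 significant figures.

ET₀ = 0.30 × (0.46 × 15.8 + 8.13) = 0.30 × 15.398 = 4.6194 mm/d
ETc = Kc × ET₀ = 1.14 × 4.6194 = 5.2661 mm/d
Over 10 days: 5.2661 × 10 = 52.661 mm

52.7 mm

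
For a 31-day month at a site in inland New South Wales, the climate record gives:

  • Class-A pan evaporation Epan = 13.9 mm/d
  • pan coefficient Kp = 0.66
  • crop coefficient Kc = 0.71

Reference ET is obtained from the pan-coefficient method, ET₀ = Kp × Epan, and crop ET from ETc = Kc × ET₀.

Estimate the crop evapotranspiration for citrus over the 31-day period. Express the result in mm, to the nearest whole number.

ET₀ = 0.66 × 13.9 = 9.1740 mm/d
ETc = Kc × ET₀ = 0.71 × 9.1740 = 6.5135 mm/d
Over 31 days: 6.5135 × 31 = 201.919 mm

202 mm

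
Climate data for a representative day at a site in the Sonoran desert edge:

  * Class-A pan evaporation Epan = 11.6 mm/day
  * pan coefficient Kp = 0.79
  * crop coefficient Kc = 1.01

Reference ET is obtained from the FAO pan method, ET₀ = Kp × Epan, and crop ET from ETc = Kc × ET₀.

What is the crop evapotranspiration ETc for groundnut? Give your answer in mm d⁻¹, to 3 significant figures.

ET₀ = 0.79 × 11.6 = 9.1640 mm/d
ETc = Kc × ET₀ = 1.01 × 9.1640 = 9.2556 mm/d

9.26 mm d⁻¹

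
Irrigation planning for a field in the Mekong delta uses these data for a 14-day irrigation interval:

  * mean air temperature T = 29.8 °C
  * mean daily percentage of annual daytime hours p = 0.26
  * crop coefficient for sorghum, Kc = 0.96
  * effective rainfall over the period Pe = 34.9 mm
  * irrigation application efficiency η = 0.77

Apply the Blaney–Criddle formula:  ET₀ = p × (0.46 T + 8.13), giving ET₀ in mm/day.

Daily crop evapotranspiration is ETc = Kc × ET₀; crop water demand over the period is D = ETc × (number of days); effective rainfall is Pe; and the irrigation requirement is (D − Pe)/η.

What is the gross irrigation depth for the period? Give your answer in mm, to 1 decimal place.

ET₀ = 0.26 × (0.46 × 29.8 + 8.13) = 0.26 × 21.838 = 5.6779 mm/d
ETc = Kc × ET₀ = 0.96 × 5.6779 = 5.4508 mm/d
Crop demand D = ETc × 14 d = 5.4508 × 14 = 76.311 mm
D − Pe = 76.311 − 34.9 = 41.411 mm
Gross irrigation = 41.411 / 0.77 = 53.781 mm

53.8 mm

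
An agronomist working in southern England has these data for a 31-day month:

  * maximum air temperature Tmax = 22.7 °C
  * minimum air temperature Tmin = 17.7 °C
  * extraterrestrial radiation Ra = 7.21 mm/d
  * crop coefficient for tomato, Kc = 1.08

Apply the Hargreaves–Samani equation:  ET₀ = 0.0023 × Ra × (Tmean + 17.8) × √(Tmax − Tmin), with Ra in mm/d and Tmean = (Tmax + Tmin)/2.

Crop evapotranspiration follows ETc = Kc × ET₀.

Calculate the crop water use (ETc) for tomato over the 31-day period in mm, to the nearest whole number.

47 mm

Tmean = (22.7 + 17.7)/2 = 20.20 °C
ET₀ = 0.0023 × 7.21 × (20.20 + 17.8) × √5.0 = 0.0023 × 7.21 × 38.00 × 2.2361 = 1.4091 mm/d
ETc = Kc × ET₀ = 1.08 × 1.4091 = 1.5218 mm/d
Over 31 days: 1.5218 × 31 = 47.176 mm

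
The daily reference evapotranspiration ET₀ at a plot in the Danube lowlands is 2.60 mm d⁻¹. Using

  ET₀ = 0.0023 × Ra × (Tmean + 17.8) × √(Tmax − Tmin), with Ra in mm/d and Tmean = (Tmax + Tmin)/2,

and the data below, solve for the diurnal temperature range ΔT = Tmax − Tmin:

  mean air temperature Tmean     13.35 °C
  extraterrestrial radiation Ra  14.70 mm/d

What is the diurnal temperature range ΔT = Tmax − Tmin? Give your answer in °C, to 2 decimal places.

√ΔT = ET₀ / [0.0023 × Ra × (Tmean+17.8)] = 2.60 / (0.0023 × 14.70 × 31.15) = 2.4687
ΔT = 2.4687² = 6.094 °C

6.09 °C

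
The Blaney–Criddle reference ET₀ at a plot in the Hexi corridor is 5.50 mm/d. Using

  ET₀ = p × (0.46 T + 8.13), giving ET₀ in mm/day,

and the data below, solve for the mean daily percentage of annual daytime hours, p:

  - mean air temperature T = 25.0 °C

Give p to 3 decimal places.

0.280

p = ET₀ / (0.46 T + 8.13) = 5.50 / (0.46 × 25.0 + 8.13) = 5.50 / 19.630 = 0.2802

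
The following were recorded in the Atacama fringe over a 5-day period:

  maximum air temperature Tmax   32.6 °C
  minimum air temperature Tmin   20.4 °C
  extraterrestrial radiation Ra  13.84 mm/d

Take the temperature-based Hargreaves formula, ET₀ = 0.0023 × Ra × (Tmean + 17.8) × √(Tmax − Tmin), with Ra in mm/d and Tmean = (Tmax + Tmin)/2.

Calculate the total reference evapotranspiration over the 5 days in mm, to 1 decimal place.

Tmean = (32.6 + 20.4)/2 = 26.50 °C
ET₀ = 0.0023 × 13.84 × (26.50 + 17.8) × √12.2 = 0.0023 × 13.84 × 44.30 × 3.4928 = 4.9254 mm/d
Over 5 days: 4.9254 × 5 = 24.627 mm

24.6 mm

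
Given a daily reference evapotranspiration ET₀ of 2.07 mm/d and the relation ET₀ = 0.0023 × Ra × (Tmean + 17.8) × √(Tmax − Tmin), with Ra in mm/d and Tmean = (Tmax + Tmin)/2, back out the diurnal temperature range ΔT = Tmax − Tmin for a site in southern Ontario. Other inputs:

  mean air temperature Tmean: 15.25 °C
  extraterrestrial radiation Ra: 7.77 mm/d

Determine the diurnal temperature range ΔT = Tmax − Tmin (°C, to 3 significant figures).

12.3 °C

√ΔT = ET₀ / [0.0023 × Ra × (Tmean+17.8)] = 2.07 / (0.0023 × 7.77 × 33.05) = 3.5047
ΔT = 3.5047² = 12.283 °C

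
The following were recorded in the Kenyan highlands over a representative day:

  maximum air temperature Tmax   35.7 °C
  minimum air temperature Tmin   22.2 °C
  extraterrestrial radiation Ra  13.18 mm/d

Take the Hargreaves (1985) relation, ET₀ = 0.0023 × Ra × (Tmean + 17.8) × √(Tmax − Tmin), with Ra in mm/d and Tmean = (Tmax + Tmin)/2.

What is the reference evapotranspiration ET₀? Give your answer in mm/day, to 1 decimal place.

5.2 mm/day

Tmean = (35.7 + 22.2)/2 = 28.95 °C
ET₀ = 0.0023 × 13.18 × (28.95 + 17.8) × √13.5 = 0.0023 × 13.18 × 46.75 × 3.6742 = 5.2070 mm/d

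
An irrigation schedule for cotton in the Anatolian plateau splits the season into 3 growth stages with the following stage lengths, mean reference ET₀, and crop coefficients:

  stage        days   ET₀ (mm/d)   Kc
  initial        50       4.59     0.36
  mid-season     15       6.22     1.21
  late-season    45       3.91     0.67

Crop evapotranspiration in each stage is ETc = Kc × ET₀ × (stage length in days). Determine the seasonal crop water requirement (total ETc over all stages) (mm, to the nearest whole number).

313 mm

initial: 0.36 × 4.59 × 50 = 82.62 mm
mid-season: 1.21 × 6.22 × 15 = 112.89 mm
late-season: 0.67 × 3.91 × 45 = 117.89 mm
Seasonal total = 313.40 mm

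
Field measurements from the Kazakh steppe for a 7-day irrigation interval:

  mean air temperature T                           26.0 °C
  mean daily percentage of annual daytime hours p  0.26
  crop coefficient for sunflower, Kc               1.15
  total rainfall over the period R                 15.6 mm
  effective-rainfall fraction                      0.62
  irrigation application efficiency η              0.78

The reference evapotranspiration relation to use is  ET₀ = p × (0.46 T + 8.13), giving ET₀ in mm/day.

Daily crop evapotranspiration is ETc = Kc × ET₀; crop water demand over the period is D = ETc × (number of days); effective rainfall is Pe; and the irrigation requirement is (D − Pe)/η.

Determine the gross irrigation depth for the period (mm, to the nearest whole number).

42 mm

ET₀ = 0.26 × (0.46 × 26.0 + 8.13) = 0.26 × 20.090 = 5.2234 mm/d
ETc = Kc × ET₀ = 1.15 × 5.2234 = 6.0069 mm/d
Crop demand D = ETc × 7 d = 6.0069 × 7 = 42.048 mm
Pe = 0.62 × 15.6 = 9.672 mm
D − Pe = 42.048 − 9.672 = 32.376 mm
Gross irrigation = 32.376 / 0.78 = 41.508 mm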